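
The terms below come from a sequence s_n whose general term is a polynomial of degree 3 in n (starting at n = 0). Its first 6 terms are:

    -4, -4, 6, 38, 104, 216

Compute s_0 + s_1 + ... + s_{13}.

15596

1st diffs: 0, 10, 32, 66, 112.
2nd diffs: 10, 22, 34, 46.
3rd diffs: 12, 12, 12 (constant).
Newton forward-difference form: s_n = -4 + 10·C(n,2) + 12·C(n,3).
Continuing: …, 386, 626, 948, 1364, …, s_{13} = 4208.
Summing n = 0..13 (14 terms) gives 15596.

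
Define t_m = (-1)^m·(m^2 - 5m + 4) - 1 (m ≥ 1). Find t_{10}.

53

(-1)^10 = 1; m^2 - 5m + 4 at m=10 is 54; so t_{10} = 53.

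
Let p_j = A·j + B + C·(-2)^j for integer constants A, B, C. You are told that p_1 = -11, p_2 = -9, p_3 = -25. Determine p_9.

-553

Plug in j = 1, 2, 3: A + B - 2C = -11; 2A + B + 4C = -9; 3A + B - 8C = -25.
Subtracting the first from the second: A + 6C = 2.
Subtracting the second from the third: A - 12C = -16.
Solving: C = 1, A = -4, then B = -5.
So p_j = -4·j + (-5) + 1·(-2)^j; at j=9 this is -553.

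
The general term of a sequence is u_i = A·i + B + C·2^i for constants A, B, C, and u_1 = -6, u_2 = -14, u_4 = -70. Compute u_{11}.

Plug in i = 1, 2, 4: A + B + 2C = -6; 2A + B + 4C = -14; 4A + B + 16C = -70.
Subtracting the first from the second: A + 2C = -8.
Subtracting the second from the third: 2A + 12C = -56.
Solving: C = -5, A = 2, then B = 2.
So u_i = 2·i + 2 + (-5)·2^i; at i=11 this is -10216.

-10216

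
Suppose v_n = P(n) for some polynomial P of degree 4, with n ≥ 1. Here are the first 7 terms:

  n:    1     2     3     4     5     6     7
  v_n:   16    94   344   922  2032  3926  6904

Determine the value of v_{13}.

70384

1st diffs: 78, 250, 578, 1110, 1894, 2978.
2nd diffs: 172, 328, 532, 784, 1084.
3rd diffs: 156, 204, 252, 300.
4th diffs: 48, 48, 48 (constant).
Newton forward-difference form: v_n = 16 + 78·C(n-1,1) + 172·C(n-1,2) + 156·C(n-1,3) + 48·C(n-1,4).
At n = 13: n-1 = 12, so v_{13} = 16 + 936 + 11352 + 34320 + 23760 = 70384.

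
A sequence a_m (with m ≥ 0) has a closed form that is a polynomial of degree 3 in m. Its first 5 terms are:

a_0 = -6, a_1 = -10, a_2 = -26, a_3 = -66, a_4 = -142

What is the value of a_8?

1st diffs: -4, -16, -40, -76.
2nd diffs: -12, -24, -36.
3rd diffs: -12, -12 (constant).
Newton forward-difference form: a_m = -6 + (-4)·C(m,1) + (-12)·C(m,2) + (-12)·C(m,3).
At m = 8: m = 8, so a_8 = -6 - 32 - 336 - 672 = -1046.

-1046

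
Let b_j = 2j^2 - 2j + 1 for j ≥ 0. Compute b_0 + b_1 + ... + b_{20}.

Over j = 0..20: Σj = 210, Σj² = 2870.
Total = (2)·2870 + (-2)·210 + (1)·21 = 5341.

5341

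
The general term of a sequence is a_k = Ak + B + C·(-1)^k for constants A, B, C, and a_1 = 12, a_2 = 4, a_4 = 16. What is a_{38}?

220

Write the equations: A + B - C = 12; 2A + B + C = 4; 4A + B + C = 16.
Subtracting the first from the second: A + 2C = -8.
Subtracting the second from the third: 2A = 12.
Solving: C = -7, A = 6, then B = -1.
Hence a_{38} = 6·38 + (-1) + (-7)·1 = 220.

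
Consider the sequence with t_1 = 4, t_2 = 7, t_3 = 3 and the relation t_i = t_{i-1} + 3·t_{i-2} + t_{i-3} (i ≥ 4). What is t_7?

Applying the relation repeatedly:
t_4 = 28; t_5 = 44; t_6 = 131; t_7 = 291.

291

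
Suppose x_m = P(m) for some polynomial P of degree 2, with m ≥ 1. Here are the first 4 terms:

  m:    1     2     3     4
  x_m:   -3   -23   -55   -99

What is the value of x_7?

-303

1st diffs: -20, -32, -44.
2nd diffs: -12, -12 (constant).
So x_m = -6m^2 - 2m + 5.
Evaluating at m = 7 gives x_7 = -303.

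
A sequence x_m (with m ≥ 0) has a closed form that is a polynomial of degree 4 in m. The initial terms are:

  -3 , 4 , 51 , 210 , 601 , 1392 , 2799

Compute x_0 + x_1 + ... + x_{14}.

1st diffs: 7, 47, 159, 391, 791, 1407.
2nd diffs: 40, 112, 232, 400, 616.
3rd diffs: 72, 120, 168, 216.
4th diffs: 48, 48, 48 (constant).
Newton forward-difference form: x_m = -3 + 7·C(m,1) + 40·C(m,2) + 72·C(m,3) + 48·C(m,4).
Continuing: …, 5086, 8565, 13596, 20587, …, x_{14} = 77991.
Summing m = 0..14 (15 terms) gives 261314.

261314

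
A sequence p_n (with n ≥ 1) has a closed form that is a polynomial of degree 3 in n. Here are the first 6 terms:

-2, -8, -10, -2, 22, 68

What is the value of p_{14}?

1st diffs: -6, -2, 8, 24, 46.
2nd diffs: 4, 10, 16, 22.
3rd diffs: 6, 6, 6 (constant).
Newton forward-difference form: p_n = -2 + (-6)·C(n-1,1) + 4·C(n-1,2) + 6·C(n-1,3).
At n = 14: n-1 = 13, so p_{14} = -2 - 78 + 312 + 1716 = 1948.

1948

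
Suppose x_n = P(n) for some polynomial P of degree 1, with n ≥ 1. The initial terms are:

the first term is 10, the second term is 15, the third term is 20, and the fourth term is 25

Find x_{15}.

1st diffs: 5, 5, 5 (constant).
So x_n = 5n + 5.
Evaluating at n = 15 gives x_{15} = 80.

80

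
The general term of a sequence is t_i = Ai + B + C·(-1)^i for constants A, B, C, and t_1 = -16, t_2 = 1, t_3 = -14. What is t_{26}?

25

At i = 1, 2, 3: A + B - C = -16; 2A + B + C = 1; 3A + B - C = -14.
Subtracting the first from the second: A + 2C = 17.
Subtracting the second from the third: A - 2C = -15.
Solving: C = 8, A = 1, then B = -9.
Hence t_{26} = 1·26 + (-9) + 8·1 = 25.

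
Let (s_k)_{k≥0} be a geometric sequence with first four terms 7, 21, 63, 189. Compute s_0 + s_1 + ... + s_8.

Common ratio r = 3.
s_k = 7·3^(k-0).
S = 7·(3^9 - 1)/(3 - 1) = 7·(19683 - 1)/(2) = 68887.

68887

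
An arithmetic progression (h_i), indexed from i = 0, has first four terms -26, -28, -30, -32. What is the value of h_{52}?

Common difference d = -2.
h_i = -26 + (i - 0)·(-2).
h_{52} = -26 + 52·(-2) = -130.

-130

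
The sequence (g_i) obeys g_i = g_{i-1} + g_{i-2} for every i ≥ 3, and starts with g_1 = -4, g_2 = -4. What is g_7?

-52

Applying the relation repeatedly:
g_3 = -8;  g_4 = -12;  g_5 = -20;  g_6 = -32;  g_7 = -52.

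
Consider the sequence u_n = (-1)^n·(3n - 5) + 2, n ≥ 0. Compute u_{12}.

33

(-1)^12 = 1; 3n - 5 at n=12 is 31; so u_{12} = 33.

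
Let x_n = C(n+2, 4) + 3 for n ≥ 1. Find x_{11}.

718

C(13, 4) = 715, so x_{11} = 718.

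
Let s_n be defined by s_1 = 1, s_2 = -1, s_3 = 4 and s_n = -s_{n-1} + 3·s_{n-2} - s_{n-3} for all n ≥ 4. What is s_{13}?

23661

Step forward from the initial values:
s_4 = -8, s_5 = 21, s_6 = -49, s_7 = 120, s_8 = -288, s_9 = 697, s_{10} = -1681, s_{11} = 4060, s_{12} = -9800, s_{13} = 23661.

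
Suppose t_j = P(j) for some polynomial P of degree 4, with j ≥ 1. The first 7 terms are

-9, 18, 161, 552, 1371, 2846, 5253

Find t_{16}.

1st diffs: 27, 143, 391, 819, 1475, 2407.
2nd diffs: 116, 248, 428, 656, 932.
3rd diffs: 132, 180, 228, 276.
4th diffs: 48, 48, 48 (constant).
So t_j = 2j^4 + 2j^3 - 4j^2 - 5j - 4.
Evaluating at j = 16 gives t_{16} = 138156.

138156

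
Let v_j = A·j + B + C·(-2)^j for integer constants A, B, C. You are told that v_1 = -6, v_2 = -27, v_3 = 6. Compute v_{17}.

393156

At j = 1, 2, 3: A + B - 2C = -6; 2A + B + 4C = -27; 3A + B - 8C = 6.
Subtracting the first from the second: A + 6C = -21.
Subtracting the second from the third: A - 12C = 33.
Solving: C = -3, A = -3, then B = -9.
Therefore v_{17} = -51 + (-9) + (-3)·(-131072) = 393156.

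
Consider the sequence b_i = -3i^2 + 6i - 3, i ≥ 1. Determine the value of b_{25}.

b_{25} = -3·25^2 + 6·25 - 3 = -1728.

-1728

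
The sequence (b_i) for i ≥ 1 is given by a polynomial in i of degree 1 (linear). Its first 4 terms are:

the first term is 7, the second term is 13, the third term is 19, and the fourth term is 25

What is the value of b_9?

55

1st diffs: 6, 6, 6 (constant).
So b_i = 6i + 1.
Evaluating at i = 9 gives b_9 = 55.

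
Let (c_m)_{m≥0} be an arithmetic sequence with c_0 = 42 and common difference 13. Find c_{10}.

c_m = 42 + (m - 0)·13.
c_{10} = 42 + 10·13 = 172.

172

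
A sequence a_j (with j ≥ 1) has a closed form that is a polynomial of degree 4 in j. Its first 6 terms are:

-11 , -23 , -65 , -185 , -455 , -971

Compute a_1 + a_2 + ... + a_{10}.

1st diffs: -12, -42, -120, -270, -516.
2nd diffs: -30, -78, -150, -246.
3rd diffs: -48, -72, -96.
4th diffs: -24, -24 (constant).
So a_j = -j^4 + 2j^3 - 2j^2 - 5j - 5.
Continuing: -1853, -3245, -5315, -8255.
Summing j = 1..10 (10 terms) gives -20378.

-20378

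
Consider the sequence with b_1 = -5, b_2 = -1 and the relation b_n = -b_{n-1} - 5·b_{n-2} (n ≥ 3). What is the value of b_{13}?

60251

Step forward from the initial values:
b_3 = 26  b_4 = -21  b_5 = -109  …  b_{10} = 7259  b_{11} = -5989  b_{12} = -30306  b_{13} = 60251.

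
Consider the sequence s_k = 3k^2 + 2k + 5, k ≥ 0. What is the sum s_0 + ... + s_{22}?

12006

Over k = 0..22: Σk = 253, Σk² = 3795.
Total = (3)·3795 + (2)·253 + (5)·23 = 12006.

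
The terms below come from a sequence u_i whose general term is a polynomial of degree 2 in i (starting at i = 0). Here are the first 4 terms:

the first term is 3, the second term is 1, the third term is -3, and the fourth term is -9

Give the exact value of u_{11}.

1st diffs: -2, -4, -6.
2nd diffs: -2, -2 (constant).
Newton forward-difference form: u_i = 3 + (-2)·C(i,1) + (-2)·C(i,2).
At i = 11: i = 11, so u_{11} = 3 - 22 - 110 = -129.

-129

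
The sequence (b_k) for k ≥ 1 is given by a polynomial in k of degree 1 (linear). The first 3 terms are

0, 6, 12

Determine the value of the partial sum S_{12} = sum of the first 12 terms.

396

1st diffs: 6, 6 (constant).
So b_k = 6k - 6.
Continuing: …, 18, 24, 30, 36, …, b_{12} = 66.
Summing k = 1..12 (12 terms) gives 396.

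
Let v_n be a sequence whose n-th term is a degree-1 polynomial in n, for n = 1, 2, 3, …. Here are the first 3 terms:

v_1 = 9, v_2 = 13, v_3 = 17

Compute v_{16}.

1st diffs: 4, 4 (constant).
So v_n = 4n + 5.
Evaluating at n = 16 gives v_{16} = 69.

69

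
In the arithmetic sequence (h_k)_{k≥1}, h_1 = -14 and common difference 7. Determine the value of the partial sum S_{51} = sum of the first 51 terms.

8211

h_k = -14 + (k - 1)·7.
h_{51} = 336; S = 51·(-14 + 336)/2 = 8211.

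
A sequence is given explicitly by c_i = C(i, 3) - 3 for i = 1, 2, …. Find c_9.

C(9, 3) = 84, so c_9 = 81.

81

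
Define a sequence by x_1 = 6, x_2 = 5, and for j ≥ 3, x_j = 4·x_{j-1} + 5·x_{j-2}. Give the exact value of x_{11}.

Applying the relation repeatedly:
x_3 = 50, x_4 = 225, x_5 = 1150, x_6 = 5725, x_7 = 28650, x_8 = 143225, x_9 = 716150, x_{10} = 3580725, x_{11} = 17903650.
(Characteristic roots are 5 and -1.)

17903650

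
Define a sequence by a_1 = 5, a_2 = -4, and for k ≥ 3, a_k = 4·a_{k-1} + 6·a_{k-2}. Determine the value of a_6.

1040

Applying the relation repeatedly:
a_3 = 14  a_4 = 32  a_5 = 212  a_6 = 1040.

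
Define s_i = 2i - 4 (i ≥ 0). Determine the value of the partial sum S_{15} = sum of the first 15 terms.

Over i = 0..14: Σi = 105.
Total = (2)·105 + (-4)·15 = 150.

150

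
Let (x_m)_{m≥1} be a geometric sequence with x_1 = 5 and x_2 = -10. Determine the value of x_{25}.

Common ratio r = -2.
x_m = 5·(-2)^(m-1).
x_{25} = 5·(-2)^24 = 83886080.

83886080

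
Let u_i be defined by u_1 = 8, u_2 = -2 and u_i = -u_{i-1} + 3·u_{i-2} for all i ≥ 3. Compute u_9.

Step forward from the initial values:
u_3 = 26, u_4 = -32, u_5 = 110, u_6 = -206, u_7 = 536, u_8 = -1154, u_9 = 2762.

2762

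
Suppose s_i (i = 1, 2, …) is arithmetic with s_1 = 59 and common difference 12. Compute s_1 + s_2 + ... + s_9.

963

s_i = 59 + (i - 1)·12.
s_9 = 155; S = 9·(59 + 155)/2 = 963.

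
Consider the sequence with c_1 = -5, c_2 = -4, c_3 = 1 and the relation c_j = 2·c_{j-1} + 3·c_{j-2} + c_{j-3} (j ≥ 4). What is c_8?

Applying the relation repeatedly:
c_4 = -15  c_5 = -31  c_6 = -106  c_7 = -320  c_8 = -989.

-989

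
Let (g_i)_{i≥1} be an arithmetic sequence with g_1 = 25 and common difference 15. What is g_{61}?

925

g_i = 25 + (i - 1)·15.
g_{61} = 25 + 60·15 = 925.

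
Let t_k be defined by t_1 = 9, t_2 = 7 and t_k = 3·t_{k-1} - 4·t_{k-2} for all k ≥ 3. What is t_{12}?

Applying the relation repeatedly:
t_3 = -15; t_4 = -73; t_5 = -159; t_6 = -185; t_7 = 81; t_8 = 983; t_9 = 2625; t_{10} = 3943; t_{11} = 1329; t_{12} = -11785.

-11785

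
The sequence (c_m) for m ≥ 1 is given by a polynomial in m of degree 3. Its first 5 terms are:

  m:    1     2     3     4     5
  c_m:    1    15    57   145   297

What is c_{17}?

13665

1st diffs: 14, 42, 88, 152.
2nd diffs: 28, 46, 64.
3rd diffs: 18, 18 (constant).
So c_m = 3m^3 - 4m^2 + 5m - 3.
Evaluating at m = 17 gives c_{17} = 13665.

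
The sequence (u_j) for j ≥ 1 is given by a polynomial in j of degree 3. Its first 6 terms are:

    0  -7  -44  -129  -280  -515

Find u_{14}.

1st diffs: -7, -37, -85, -151, -235.
2nd diffs: -30, -48, -66, -84.
3rd diffs: -18, -18, -18 (constant).
Newton forward-difference form: u_j = (-7)·C(j-1,1) + (-30)·C(j-1,2) + (-18)·C(j-1,3).
At j = 14: j-1 = 13, so u_{14} = -91 - 2340 - 5148 = -7579.

-7579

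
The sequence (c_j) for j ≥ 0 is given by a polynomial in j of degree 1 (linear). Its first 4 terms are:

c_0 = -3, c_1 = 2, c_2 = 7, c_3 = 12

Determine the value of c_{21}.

1st diffs: 5, 5, 5 (constant).
So c_j = 5j - 3.
Evaluating at j = 21 gives c_{21} = 102.

102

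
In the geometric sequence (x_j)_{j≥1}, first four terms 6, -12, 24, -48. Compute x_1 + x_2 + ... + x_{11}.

Common ratio r = -2.
x_j = 6·(-2)^(j-1).
S = 6·((-2)^11 - 1)/(-2 - 1) = 6·(-2048 - 1)/(-3) = 4098.

4098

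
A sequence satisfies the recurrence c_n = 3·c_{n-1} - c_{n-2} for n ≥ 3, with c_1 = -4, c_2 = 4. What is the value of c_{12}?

Compute successive terms:
c_3 = 16;  c_4 = 44;  c_5 = 116;  c_6 = 304;  c_7 = 796;  c_8 = 2084;  c_9 = 5456;  c_{10} = 14284;  c_{11} = 37396;  c_{12} = 97904.

97904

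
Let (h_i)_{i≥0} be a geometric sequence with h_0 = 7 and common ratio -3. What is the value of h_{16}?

h_i = 7·(-3)^(i-0).
h_{16} = 7·(-3)^16 = 301327047.

301327047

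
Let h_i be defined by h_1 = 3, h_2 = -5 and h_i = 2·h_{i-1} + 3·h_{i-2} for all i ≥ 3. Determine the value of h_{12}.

Compute successive terms:
h_3 = -1, h_4 = -17, h_5 = -37, h_6 = -125, h_7 = -361, h_8 = -1097, h_9 = -3277, h_{10} = -9845, h_{11} = -29521, h_{12} = -88577.
(Characteristic roots are 3 and -1.)

-88577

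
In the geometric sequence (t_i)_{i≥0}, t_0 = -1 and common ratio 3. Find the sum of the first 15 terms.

t_i = (-1)·3^(i-0).
S = (-1)·(3^15 - 1)/(3 - 1) = (-1)·(14348907 - 1)/(2) = -7174453.

-7174453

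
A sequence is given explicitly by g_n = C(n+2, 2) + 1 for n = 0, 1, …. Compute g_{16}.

C(18, 2) = 153, so g_{16} = 154.

154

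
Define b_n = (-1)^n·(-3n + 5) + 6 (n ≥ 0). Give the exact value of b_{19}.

(-1)^19 = -1; -3n + 5 at n=19 is -52; so b_{19} = 58.

58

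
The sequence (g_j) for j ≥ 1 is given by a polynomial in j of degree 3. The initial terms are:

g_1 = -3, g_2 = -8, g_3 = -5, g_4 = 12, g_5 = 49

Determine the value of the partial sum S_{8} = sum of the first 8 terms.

704

1st diffs: -5, 3, 17, 37.
2nd diffs: 8, 14, 20.
3rd diffs: 6, 6 (constant).
Newton forward-difference form: g_j = -3 + (-5)·C(j-1,1) + 8·C(j-1,2) + 6·C(j-1,3).
Continuing: 112, 207, 340.
Summing j = 1..8 (8 terms) gives 704.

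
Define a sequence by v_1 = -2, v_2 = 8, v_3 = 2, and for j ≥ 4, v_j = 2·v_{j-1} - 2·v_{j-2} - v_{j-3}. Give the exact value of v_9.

258

Iterate the recurrence:
v_4 = -10, v_5 = -32, v_6 = -46, v_7 = -18, v_8 = 88, v_9 = 258.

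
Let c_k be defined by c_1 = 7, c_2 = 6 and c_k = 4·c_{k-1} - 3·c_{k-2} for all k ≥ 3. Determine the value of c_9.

Iterate the recurrence:
c_3 = 3; c_4 = -6; c_5 = -33; c_6 = -114; c_7 = -357; c_8 = -1086; c_9 = -3273.
(Characteristic roots are 3 and 1.)

-3273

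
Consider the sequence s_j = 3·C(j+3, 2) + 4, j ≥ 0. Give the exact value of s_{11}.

277

C(14, 2) = 91, so s_{11} = 277.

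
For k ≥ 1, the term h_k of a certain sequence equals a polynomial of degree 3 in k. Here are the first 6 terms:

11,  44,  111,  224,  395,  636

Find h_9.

1899

1st diffs: 33, 67, 113, 171, 241.
2nd diffs: 34, 46, 58, 70.
3rd diffs: 12, 12, 12 (constant).
So h_k = 2k^3 + 5k^2 + 4k.
Evaluating at k = 9 gives h_9 = 1899.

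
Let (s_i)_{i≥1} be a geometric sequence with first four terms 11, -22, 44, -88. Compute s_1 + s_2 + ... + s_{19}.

1922393

Common ratio r = -2.
s_i = 11·(-2)^(i-1).
S = 11·((-2)^19 - 1)/(-2 - 1) = 11·(-524288 - 1)/(-3) = 1922393.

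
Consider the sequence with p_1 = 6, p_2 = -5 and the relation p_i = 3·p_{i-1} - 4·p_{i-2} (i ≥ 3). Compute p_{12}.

-22753

Applying the relation repeatedly:
p_3 = -39; p_4 = -97; p_5 = -135; p_6 = -17; p_7 = 489; p_8 = 1535; p_9 = 2649; p_{10} = 1807; p_{11} = -5175; p_{12} = -22753.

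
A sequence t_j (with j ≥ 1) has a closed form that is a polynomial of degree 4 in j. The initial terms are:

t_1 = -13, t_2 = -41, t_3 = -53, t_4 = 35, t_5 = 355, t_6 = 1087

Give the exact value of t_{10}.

13415

1st diffs: -28, -12, 88, 320, 732.
2nd diffs: 16, 100, 232, 412.
3rd diffs: 84, 132, 180.
4th diffs: 48, 48 (constant).
So t_j = 2j^4 - 6j^3 - 6j^2 + 2j - 5.
Evaluating at j = 10 gives t_{10} = 13415.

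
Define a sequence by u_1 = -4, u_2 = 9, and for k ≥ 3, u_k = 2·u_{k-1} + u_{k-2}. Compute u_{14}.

u_3 = 14  u_4 = 37  u_5 = 88  …  u_{11} = 17462  u_{12} = 42157  u_{13} = 101776  u_{14} = 245709.

245709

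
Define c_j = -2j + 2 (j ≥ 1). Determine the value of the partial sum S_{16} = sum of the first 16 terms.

-240

Over j = 1..16: Σj = 136.
Total = (-2)·136 + (2)·16 = -240.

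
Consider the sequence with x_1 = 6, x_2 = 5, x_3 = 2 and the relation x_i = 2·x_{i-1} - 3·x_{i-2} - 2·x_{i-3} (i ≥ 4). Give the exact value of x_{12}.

-8935

x_4 = -23; x_5 = -62; x_6 = -59; x_7 = 114; x_8 = 529; x_9 = 834; x_{10} = -147; x_{11} = -3854; x_{12} = -8935.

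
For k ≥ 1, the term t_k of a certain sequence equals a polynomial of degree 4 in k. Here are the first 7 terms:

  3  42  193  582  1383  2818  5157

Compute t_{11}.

30633

1st diffs: 39, 151, 389, 801, 1435, 2339.
2nd diffs: 112, 238, 412, 634, 904.
3rd diffs: 126, 174, 222, 270.
4th diffs: 48, 48, 48 (constant).
Newton forward-difference form: t_k = 3 + 39·C(k-1,1) + 112·C(k-1,2) + 126·C(k-1,3) + 48·C(k-1,4).
At k = 11: k-1 = 10, so t_{11} = 3 + 390 + 5040 + 15120 + 10080 = 30633.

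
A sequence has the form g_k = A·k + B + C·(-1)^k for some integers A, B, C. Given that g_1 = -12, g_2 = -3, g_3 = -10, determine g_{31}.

Plug in k = 1, 2, 3: A + B - C = -12; 2A + B + C = -3; 3A + B - C = -10.
Subtracting the first from the second: A + 2C = 9.
Subtracting the second from the third: A - 2C = -7.
Solving: C = 4, A = 1, then B = -9.
Therefore g_{31} = 31 + (-9) + 4·(-1) = 18.

18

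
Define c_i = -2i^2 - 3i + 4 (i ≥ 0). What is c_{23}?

-1123

c_{23} = -2·23^2 - 3·23 + 4 = -1123.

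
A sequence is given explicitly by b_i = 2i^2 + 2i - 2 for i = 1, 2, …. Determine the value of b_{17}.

610

b_{17} = 2·17^2 + 2·17 - 2 = 610.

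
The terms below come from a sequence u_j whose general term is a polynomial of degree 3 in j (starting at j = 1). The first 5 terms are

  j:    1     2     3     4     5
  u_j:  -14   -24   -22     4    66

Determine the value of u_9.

914

1st diffs: -10, 2, 26, 62.
2nd diffs: 12, 24, 36.
3rd diffs: 12, 12 (constant).
So u_j = 2j^3 - 6j^2 - 6j - 4.
Evaluating at j = 9 gives u_9 = 914.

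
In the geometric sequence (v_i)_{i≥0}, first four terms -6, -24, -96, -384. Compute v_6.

-24576

Common ratio r = 4.
v_i = (-6)·4^(i-0).
v_6 = (-6)·4^6 = -24576.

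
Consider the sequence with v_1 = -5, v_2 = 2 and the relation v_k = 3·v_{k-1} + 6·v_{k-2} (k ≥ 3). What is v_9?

-113076

Compute successive terms:
v_3 = -24;  v_4 = -60;  v_5 = -324;  v_6 = -1332;  v_7 = -5940;  v_8 = -25812;  v_9 = -113076.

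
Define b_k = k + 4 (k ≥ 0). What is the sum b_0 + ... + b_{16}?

204

Over k = 0..16: Σk = 136.
Total = (1)·136 + (4)·17 = 204.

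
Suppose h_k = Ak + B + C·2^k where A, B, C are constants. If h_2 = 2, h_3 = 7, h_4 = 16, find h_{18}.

262158

The three given values yield: 2A + B + 4C = 2; 3A + B + 8C = 7; 4A + B + 16C = 16.
Subtracting the first from the second: A + 4C = 5.
Subtracting the second from the third: A + 8C = 9.
Solving: C = 1, A = 1, then B = -4.
Therefore h_{18} = 18 + (-4) + 1·262144 = 262158.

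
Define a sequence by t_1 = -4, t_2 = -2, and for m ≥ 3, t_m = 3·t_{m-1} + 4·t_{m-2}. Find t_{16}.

Applying the relation repeatedly:
t_3 = -22; t_4 = -74; t_5 = -310; …; t_{13} = -20132662; t_{14} = -80530634; t_{15} = -322122550; t_{16} = -1288490186.
(Characteristic roots are 4 and -1.)

-1288490186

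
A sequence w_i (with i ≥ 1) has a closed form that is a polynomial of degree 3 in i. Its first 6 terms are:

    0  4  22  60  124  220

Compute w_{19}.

1st diffs: 4, 18, 38, 64, 96.
2nd diffs: 14, 20, 26, 32.
3rd diffs: 6, 6, 6 (constant).
Newton forward-difference form: w_i = 4·C(i-1,1) + 14·C(i-1,2) + 6·C(i-1,3).
At i = 19: i-1 = 18, so w_{19} = 72 + 2142 + 4896 = 7110.

7110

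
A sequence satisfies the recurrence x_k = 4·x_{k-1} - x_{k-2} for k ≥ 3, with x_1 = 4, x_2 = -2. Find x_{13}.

-6473996

Iterate the recurrence:
x_3 = -12;  x_4 = -46;  x_5 = -172;  …;  x_{10} = -124546;  x_{11} = -464812;  x_{12} = -1734702;  x_{13} = -6473996.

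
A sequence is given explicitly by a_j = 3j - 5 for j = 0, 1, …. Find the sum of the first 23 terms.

Over j = 0..22: Σj = 253.
Total = (3)·253 + (-5)·23 = 644.

644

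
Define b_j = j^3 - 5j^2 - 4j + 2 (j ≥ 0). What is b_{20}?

5922

b_{20} = 1·20^3 - 5·20^2 - 4·20 + 2 = 5922.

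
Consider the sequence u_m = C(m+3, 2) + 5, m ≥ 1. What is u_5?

33

C(8, 2) = 28, so u_5 = 33.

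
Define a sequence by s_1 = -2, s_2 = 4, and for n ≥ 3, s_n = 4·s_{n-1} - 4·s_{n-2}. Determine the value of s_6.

576

Iterate the recurrence:
s_3 = 24, s_4 = 80, s_5 = 224, s_6 = 576.
(Characteristic roots are 2 and 2.)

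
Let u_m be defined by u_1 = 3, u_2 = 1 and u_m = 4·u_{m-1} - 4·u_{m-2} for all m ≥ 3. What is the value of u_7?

-768

Compute successive terms:
u_3 = -8; u_4 = -36; u_5 = -112; u_6 = -304; u_7 = -768.
(Characteristic roots are 2 and 2.)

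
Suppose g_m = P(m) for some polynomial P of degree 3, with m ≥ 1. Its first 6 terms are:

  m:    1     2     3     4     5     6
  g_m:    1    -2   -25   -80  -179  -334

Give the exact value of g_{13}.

-3995

1st diffs: -3, -23, -55, -99, -155.
2nd diffs: -20, -32, -44, -56.
3rd diffs: -12, -12, -12 (constant).
Newton forward-difference form: g_m = 1 + (-3)·C(m-1,1) + (-20)·C(m-1,2) + (-12)·C(m-1,3).
At m = 13: m-1 = 12, so g_{13} = 1 - 36 - 1320 - 2640 = -3995.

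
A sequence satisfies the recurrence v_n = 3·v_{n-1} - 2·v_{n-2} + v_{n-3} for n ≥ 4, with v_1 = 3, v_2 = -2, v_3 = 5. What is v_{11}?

8260

Step forward from the initial values:
v_4 = 22; v_5 = 54; v_6 = 123; v_7 = 283; v_8 = 657; v_9 = 1528; v_{10} = 3553; v_{11} = 8260.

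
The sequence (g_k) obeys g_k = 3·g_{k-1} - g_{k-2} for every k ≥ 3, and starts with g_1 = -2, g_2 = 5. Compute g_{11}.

g_3 = 17, g_4 = 46, g_5 = 121, g_6 = 317, g_7 = 830, g_8 = 2173, g_9 = 5689, g_{10} = 14894, g_{11} = 38993.

38993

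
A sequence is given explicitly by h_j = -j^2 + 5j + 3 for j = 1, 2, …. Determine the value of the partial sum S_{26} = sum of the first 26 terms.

Over j = 1..26: Σj = 351, Σj² = 6201.
Total = (-1)·6201 + (5)·351 + (3)·26 = -4368.

-4368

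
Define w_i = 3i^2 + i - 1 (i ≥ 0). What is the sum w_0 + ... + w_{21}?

Over i = 0..21: Σi = 231, Σi² = 3311.
Total = (3)·3311 + (1)·231 + (-1)·22 = 10142.

10142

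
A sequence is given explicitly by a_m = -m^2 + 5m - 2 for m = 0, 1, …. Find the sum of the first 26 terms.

-3952

Over m = 0..25: Σm = 325, Σm² = 5525.
Total = (-1)·5525 + (5)·325 + (-2)·26 = -3952.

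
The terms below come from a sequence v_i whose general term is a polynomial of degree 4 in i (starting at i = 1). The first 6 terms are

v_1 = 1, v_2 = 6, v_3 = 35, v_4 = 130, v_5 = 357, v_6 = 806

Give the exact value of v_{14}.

31110

1st diffs: 5, 29, 95, 227, 449.
2nd diffs: 24, 66, 132, 222.
3rd diffs: 42, 66, 90.
4th diffs: 24, 24 (constant).
Newton forward-difference form: v_i = 1 + 5·C(i-1,1) + 24·C(i-1,2) + 42·C(i-1,3) + 24·C(i-1,4).
At i = 14: i-1 = 13, so v_{14} = 1 + 65 + 1872 + 12012 + 17160 = 31110.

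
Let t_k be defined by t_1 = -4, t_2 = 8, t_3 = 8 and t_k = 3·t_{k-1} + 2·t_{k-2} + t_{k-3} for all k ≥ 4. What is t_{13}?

3936228

t_4 = 36  t_5 = 132  t_6 = 476  t_7 = 1728  t_8 = 6268  t_9 = 22736  t_{10} = 82472  t_{11} = 299156  t_{12} = 1085148  t_{13} = 3936228.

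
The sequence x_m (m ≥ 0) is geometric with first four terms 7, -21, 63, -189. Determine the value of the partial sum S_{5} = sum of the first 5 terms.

Common ratio r = -3.
x_m = 7·(-3)^(m-0).
S = 7·((-3)^5 - 1)/(-3 - 1) = 7·(-243 - 1)/(-4) = 427.

427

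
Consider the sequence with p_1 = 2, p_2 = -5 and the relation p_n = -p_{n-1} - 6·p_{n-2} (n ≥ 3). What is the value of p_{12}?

9133

Compute successive terms:
p_3 = -7;  p_4 = 37;  p_5 = 5;  p_6 = -227;  p_7 = 197;  p_8 = 1165;  p_9 = -2347;  p_{10} = -4643;  p_{11} = 18725;  p_{12} = 9133.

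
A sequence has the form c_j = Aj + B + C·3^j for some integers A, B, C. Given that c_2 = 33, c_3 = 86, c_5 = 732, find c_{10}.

Write the equations: 2A + B + 9C = 33; 3A + B + 27C = 86; 5A + B + 243C = 732.
Subtracting the first from the second: A + 18C = 53.
Subtracting the second from the third: 2A + 216C = 646.
Solving: C = 3, A = -1, then B = 8.
So c_j = -1·j + 8 + 3·3^j; at j=10 this is 177145.

177145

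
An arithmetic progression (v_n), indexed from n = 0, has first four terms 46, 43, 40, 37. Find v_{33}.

Common difference d = -3.
v_n = 46 + (n - 0)·(-3).
v_{33} = 46 + 33·(-3) = -53.

-53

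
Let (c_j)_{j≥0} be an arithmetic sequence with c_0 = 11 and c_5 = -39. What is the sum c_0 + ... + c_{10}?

-429

Common difference d = (-39 - 11) / (5 - 0) = -10.
c_j = 11 + (j - 0)·(-10).
c_{10} = -89; S = 11·(11 + (-89))/2 = -429.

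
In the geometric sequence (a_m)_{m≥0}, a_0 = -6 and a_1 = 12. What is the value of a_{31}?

Common ratio r = -2.
a_m = (-6)·(-2)^(m-0).
a_{31} = (-6)·(-2)^31 = 12884901888.

12884901888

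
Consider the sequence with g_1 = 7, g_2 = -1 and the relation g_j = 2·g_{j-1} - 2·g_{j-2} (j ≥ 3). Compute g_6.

4

Applying the relation repeatedly:
g_3 = -16  g_4 = -30  g_5 = -28  g_6 = 4.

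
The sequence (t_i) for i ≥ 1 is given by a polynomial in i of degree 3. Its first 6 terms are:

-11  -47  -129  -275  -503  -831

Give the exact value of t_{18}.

-19119

1st diffs: -36, -82, -146, -228, -328.
2nd diffs: -46, -64, -82, -100.
3rd diffs: -18, -18, -18 (constant).
So t_i = -3i^3 - 5i^2 - 3.
Evaluating at i = 18 gives t_{18} = -19119.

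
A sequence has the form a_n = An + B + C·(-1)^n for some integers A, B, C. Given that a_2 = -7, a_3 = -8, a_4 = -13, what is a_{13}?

-38

At n = 2, 3, 4: 2A + B + C = -7; 3A + B - C = -8; 4A + B + C = -13.
Subtracting the first from the second: A - 2C = -1.
Subtracting the second from the third: A + 2C = -5.
Solving: C = -1, A = -3, then B = 0.
Hence a_{13} = -3·13 + 0 + (-1)·(-1) = -38.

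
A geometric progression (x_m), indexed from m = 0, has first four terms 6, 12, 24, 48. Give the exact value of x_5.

Common ratio r = 2.
x_m = 6·2^(m-0).
x_5 = 6·2^5 = 192.

192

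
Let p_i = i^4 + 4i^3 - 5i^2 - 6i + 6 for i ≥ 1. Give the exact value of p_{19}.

155844

p_{19} = 1·19^4 + 4·19^3 - 5·19^2 - 6·19 + 6 = 155844.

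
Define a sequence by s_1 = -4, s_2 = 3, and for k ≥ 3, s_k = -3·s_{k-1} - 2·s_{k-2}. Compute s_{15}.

Applying the relation repeatedly:
s_3 = -1; s_4 = -3; s_5 = 11; …; s_{12} = -2043; s_{13} = 4091; s_{14} = -8187; s_{15} = 16379.
(Characteristic roots are -1 and -2.)

16379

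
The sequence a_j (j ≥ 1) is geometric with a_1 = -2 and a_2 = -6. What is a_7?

Common ratio r = 3.
a_j = (-2)·3^(j-1).
a_7 = (-2)·3^6 = -1458.

-1458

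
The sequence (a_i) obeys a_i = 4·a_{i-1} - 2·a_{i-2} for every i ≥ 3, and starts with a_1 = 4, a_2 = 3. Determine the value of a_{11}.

Applying the relation repeatedly:
a_3 = 4, a_4 = 10, a_5 = 32, a_6 = 108, a_7 = 368, a_8 = 1256, a_9 = 4288, a_{10} = 14640, a_{11} = 49984.

49984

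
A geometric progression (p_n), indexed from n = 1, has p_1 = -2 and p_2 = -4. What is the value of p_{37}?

-137438953472

Common ratio r = 2.
p_n = (-2)·2^(n-1).
p_{37} = (-2)·2^36 = -137438953472.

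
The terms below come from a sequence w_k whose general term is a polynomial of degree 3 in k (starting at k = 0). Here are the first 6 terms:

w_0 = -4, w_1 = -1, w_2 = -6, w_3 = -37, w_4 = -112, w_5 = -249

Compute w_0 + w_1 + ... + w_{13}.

-20713

1st diffs: 3, -5, -31, -75, -137.
2nd diffs: -8, -26, -44, -62.
3rd diffs: -18, -18, -18 (constant).
So w_k = -3k^3 + 5k^2 + k - 4.
Continuing: …, -466, -781, -1212, -1777, …, w_{13} = -5737.
Summing k = 0..13 (14 terms) gives -20713.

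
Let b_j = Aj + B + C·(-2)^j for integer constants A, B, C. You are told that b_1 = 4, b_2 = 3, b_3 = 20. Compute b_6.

The three given values yield: A + B - 2C = 4; 2A + B + 4C = 3; 3A + B - 8C = 20.
Subtracting the first from the second: A + 6C = -1.
Subtracting the second from the third: A - 12C = 17.
Solving: C = -1, A = 5, then B = -3.
So b_j = 5·j + (-3) + (-1)·(-2)^j; at j=6 this is -37.

-37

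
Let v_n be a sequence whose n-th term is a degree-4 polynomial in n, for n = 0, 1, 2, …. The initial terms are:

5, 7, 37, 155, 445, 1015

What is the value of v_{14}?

48445

1st diffs: 2, 30, 118, 290, 570.
2nd diffs: 28, 88, 172, 280.
3rd diffs: 60, 84, 108.
4th diffs: 24, 24 (constant).
Newton forward-difference form: v_n = 5 + 2·C(n,1) + 28·C(n,2) + 60·C(n,3) + 24·C(n,4).
At n = 14: n = 14, so v_{14} = 5 + 28 + 2548 + 21840 + 24024 = 48445.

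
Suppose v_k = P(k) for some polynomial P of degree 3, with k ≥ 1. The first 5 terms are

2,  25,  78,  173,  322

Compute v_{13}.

1st diffs: 23, 53, 95, 149.
2nd diffs: 30, 42, 54.
3rd diffs: 12, 12 (constant).
So v_k = 2k^3 + 3k^2 - 3.
Evaluating at k = 13 gives v_{13} = 4898.

4898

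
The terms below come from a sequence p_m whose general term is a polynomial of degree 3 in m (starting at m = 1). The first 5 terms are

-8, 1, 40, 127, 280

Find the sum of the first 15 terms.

1st diffs: 9, 39, 87, 153.
2nd diffs: 30, 48, 66.
3rd diffs: 18, 18 (constant).
Newton forward-difference form: p_m = -8 + 9·C(m-1,1) + 30·C(m-1,2) + 18·C(m-1,3).
Continuing: …, 517, 856, 1315, 1912, …, p_{15} = 9400.
Summing m = 1..15 (15 terms) gives 39045.

39045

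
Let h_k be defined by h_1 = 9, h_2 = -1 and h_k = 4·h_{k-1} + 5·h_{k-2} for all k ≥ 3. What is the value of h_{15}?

h_3 = 41;  h_4 = 159;  h_5 = 841;  …;  h_{12} = 65104159;  h_{13} = 325520841;  h_{14} = 1627604159;  h_{15} = 8138020841.
(Characteristic roots are 5 and -1.)

8138020841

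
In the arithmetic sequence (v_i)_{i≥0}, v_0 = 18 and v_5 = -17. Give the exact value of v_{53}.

-353

Common difference d = (-17 - 18) / (5 - 0) = -7.
v_i = 18 + (i - 0)·(-7).
v_{53} = 18 + 53·(-7) = -353.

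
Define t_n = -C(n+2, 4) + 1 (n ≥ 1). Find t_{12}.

C(14, 4) = 1001, so t_{12} = -1000.

-1000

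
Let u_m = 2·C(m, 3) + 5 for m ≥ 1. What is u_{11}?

C(11, 3) = 165, so u_{11} = 335.

335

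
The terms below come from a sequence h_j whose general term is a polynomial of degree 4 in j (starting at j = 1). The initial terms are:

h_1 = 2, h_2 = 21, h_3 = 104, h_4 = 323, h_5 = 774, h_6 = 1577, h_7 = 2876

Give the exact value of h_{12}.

1st diffs: 19, 83, 219, 451, 803, 1299.
2nd diffs: 64, 136, 232, 352, 496.
3rd diffs: 72, 96, 120, 144.
4th diffs: 24, 24, 24 (constant).
Newton forward-difference form: h_j = 2 + 19·C(j-1,1) + 64·C(j-1,2) + 72·C(j-1,3) + 24·C(j-1,4).
At j = 12: j-1 = 11, so h_{12} = 2 + 209 + 3520 + 11880 + 7920 = 23531.

23531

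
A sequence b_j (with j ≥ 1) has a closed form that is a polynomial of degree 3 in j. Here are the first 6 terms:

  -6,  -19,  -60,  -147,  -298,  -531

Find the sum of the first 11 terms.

-11341

1st diffs: -13, -41, -87, -151, -233.
2nd diffs: -28, -46, -64, -82.
3rd diffs: -18, -18, -18 (constant).
Newton forward-difference form: b_j = -6 + (-13)·C(j-1,1) + (-28)·C(j-1,2) + (-18)·C(j-1,3).
Continuing: …, -864, -1315, -1902, -2643, …, b_{11} = -3556.
Summing j = 1..11 (11 terms) gives -11341.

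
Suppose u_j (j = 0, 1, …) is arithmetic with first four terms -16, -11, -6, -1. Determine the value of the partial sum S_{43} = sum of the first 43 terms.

3827

Common difference d = 5.
u_j = -16 + (j - 0)·5.
u_{42} = 194; S = 43·(-16 + 194)/2 = 3827.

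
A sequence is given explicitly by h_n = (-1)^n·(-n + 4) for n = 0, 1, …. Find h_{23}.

(-1)^23 = -1; -n + 4 at n=23 is -19; so h_{23} = 19.

19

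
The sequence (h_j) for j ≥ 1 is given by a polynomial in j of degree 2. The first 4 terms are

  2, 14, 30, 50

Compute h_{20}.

1st diffs: 12, 16, 20.
2nd diffs: 4, 4 (constant).
Newton forward-difference form: h_j = 2 + 12·C(j-1,1) + 4·C(j-1,2).
At j = 20: j-1 = 19, so h_{20} = 2 + 228 + 684 = 914.

914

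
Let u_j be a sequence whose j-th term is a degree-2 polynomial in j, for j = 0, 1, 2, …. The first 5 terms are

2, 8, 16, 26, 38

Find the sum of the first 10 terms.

530

1st diffs: 6, 8, 10, 12.
2nd diffs: 2, 2, 2 (constant).
Newton forward-difference form: u_j = 2 + 6·C(j,1) + 2·C(j,2).
Continuing: …, 52, 68, 86, 106, …, u_9 = 128.
Summing j = 0..9 (10 terms) gives 530.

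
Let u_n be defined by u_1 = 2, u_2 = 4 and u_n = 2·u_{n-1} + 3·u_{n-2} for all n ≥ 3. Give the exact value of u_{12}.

265720

Applying the relation repeatedly:
u_3 = 14;  u_4 = 40;  u_5 = 122;  u_6 = 364;  u_7 = 1094;  u_8 = 3280;  u_9 = 9842;  u_{10} = 29524;  u_{11} = 88574;  u_{12} = 265720.
(Characteristic roots are 3 and -1.)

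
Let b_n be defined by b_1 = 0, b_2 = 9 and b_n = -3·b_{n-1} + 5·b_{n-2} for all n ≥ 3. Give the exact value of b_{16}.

b_3 = -27;  b_4 = 126;  b_5 = -513;  …;  b_{13} = -49297248;  b_{14} = 206682849;  b_{15} = -866534787;  b_{16} = 3633018606.

3633018606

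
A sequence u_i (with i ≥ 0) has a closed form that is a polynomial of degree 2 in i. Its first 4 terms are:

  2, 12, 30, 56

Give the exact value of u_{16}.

1122

1st diffs: 10, 18, 26.
2nd diffs: 8, 8 (constant).
So u_i = 4i^2 + 6i + 2.
Evaluating at i = 16 gives u_{16} = 1122.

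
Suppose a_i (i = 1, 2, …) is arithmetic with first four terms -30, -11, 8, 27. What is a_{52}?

Common difference d = 19.
a_i = -30 + (i - 1)·19.
a_{52} = -30 + 51·19 = 939.

939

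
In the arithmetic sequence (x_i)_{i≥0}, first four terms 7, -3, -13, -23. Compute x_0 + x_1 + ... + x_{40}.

-7913

Common difference d = -10.
x_i = 7 + (i - 0)·(-10).
x_{40} = -393; S = 41·(7 + (-393))/2 = -7913.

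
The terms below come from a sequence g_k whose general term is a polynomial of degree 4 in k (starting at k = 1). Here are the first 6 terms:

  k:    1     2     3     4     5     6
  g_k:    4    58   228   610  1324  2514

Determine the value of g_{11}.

22324

1st diffs: 54, 170, 382, 714, 1190.
2nd diffs: 116, 212, 332, 476.
3rd diffs: 96, 120, 144.
4th diffs: 24, 24 (constant).
Newton forward-difference form: g_k = 4 + 54·C(k-1,1) + 116·C(k-1,2) + 96·C(k-1,3) + 24·C(k-1,4).
At k = 11: k-1 = 10, so g_{11} = 4 + 540 + 5220 + 11520 + 5040 = 22324.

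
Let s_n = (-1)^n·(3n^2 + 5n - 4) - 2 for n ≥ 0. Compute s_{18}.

1056

(-1)^18 = 1; 3n^2 + 5n - 4 at n=18 is 1058; so s_{18} = 1056.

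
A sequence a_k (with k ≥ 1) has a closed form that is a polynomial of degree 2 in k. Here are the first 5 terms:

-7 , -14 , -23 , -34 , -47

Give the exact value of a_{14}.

-254

1st diffs: -7, -9, -11, -13.
2nd diffs: -2, -2, -2 (constant).
Newton forward-difference form: a_k = -7 + (-7)·C(k-1,1) + (-2)·C(k-1,2).
At k = 14: k-1 = 13, so a_{14} = -7 - 91 - 156 = -254.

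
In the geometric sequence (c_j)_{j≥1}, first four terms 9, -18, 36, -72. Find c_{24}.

-75497472

Common ratio r = -2.
c_j = 9·(-2)^(j-1).
c_{24} = 9·(-2)^23 = -75497472.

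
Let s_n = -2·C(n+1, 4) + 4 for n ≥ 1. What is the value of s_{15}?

-3636

C(16, 4) = 1820, so s_{15} = -3636.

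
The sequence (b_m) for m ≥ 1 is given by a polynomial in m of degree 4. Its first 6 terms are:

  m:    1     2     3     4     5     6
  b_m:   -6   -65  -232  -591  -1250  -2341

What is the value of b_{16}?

-83211

1st diffs: -59, -167, -359, -659, -1091.
2nd diffs: -108, -192, -300, -432.
3rd diffs: -84, -108, -132.
4th diffs: -24, -24 (constant).
So b_m = -m^4 - 4m^3 - 5m^2 - m + 5.
Evaluating at m = 16 gives b_{16} = -83211.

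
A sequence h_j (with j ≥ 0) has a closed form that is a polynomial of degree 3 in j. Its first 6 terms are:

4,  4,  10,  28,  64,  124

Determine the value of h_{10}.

994

1st diffs: 0, 6, 18, 36, 60.
2nd diffs: 6, 12, 18, 24.
3rd diffs: 6, 6, 6 (constant).
So h_j = j^3 - j + 4.
Evaluating at j = 10 gives h_{10} = 994.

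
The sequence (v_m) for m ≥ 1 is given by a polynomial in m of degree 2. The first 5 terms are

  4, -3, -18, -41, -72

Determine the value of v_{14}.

1st diffs: -7, -15, -23, -31.
2nd diffs: -8, -8, -8 (constant).
Newton forward-difference form: v_m = 4 + (-7)·C(m-1,1) + (-8)·C(m-1,2).
At m = 14: m-1 = 13, so v_{14} = 4 - 91 - 624 = -711.

-711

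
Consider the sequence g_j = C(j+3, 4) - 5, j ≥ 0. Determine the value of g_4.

30

C(7, 4) = 35, so g_4 = 30.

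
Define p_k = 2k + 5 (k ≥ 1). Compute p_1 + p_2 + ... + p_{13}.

Over k = 1..13: Σk = 91.
Total = (2)·91 + (5)·13 = 247.

247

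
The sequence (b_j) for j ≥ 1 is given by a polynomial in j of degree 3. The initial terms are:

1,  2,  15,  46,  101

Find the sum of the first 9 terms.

1809

1st diffs: 1, 13, 31, 55.
2nd diffs: 12, 18, 24.
3rd diffs: 6, 6 (constant).
Newton forward-difference form: b_j = 1 + 1·C(j-1,1) + 12·C(j-1,2) + 6·C(j-1,3).
Continuing: 186, 307, 470, 681.
Summing j = 1..9 (9 terms) gives 1809.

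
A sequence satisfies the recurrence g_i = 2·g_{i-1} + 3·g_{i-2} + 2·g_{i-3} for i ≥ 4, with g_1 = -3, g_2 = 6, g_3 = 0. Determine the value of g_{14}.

Step forward from the initial values:
g_4 = 12; g_5 = 36; g_6 = 108; …; g_{11} = 34236; g_{12} = 107940; g_{13} = 340308; g_{14} = 1072908.

1072908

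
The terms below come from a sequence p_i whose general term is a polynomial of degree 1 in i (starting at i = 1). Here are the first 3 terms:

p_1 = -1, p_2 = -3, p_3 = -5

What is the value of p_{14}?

-27

1st diffs: -2, -2 (constant).
So p_i = -2i + 1.
Evaluating at i = 14 gives p_{14} = -27.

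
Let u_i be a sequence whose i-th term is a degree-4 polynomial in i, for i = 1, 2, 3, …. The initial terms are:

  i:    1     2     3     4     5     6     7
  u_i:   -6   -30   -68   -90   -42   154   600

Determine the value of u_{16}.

44574

1st diffs: -24, -38, -22, 48, 196, 446.
2nd diffs: -14, 16, 70, 148, 250.
3rd diffs: 30, 54, 78, 102.
4th diffs: 24, 24, 24 (constant).
Newton forward-difference form: u_i = -6 + (-24)·C(i-1,1) + (-14)·C(i-1,2) + 30·C(i-1,3) + 24·C(i-1,4).
At i = 16: i-1 = 15, so u_{16} = -6 - 360 - 1470 + 13650 + 32760 = 44574.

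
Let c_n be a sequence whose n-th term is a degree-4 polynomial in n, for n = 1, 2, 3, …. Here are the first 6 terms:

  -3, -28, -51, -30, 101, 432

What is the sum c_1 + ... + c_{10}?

1st diffs: -25, -23, 21, 131, 331.
2nd diffs: 2, 44, 110, 200.
3rd diffs: 42, 66, 90.
4th diffs: 24, 24 (constant).
Newton forward-difference form: c_n = -3 + (-25)·C(n-1,1) + 2·C(n-1,2) + 42·C(n-1,3) + 24·C(n-1,4).
Continuing: 1077, 2174, 3885, 6396.
Summing n = 1..10 (10 terms) gives 13953.

13953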